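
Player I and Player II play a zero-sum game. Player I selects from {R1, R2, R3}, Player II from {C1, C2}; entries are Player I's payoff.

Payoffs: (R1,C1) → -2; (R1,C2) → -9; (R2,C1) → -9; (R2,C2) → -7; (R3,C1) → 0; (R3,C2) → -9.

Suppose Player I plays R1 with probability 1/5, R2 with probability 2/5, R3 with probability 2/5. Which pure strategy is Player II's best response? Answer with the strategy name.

If Player II plays C1, Player I's expected payoff is (1/5)·(-2) + (2/5)·(-9) + (2/5)·0 = -4.
If Player II plays C2, Player I's expected payoff is (1/5)·(-9) + (2/5)·(-7) + (2/5)·(-9) = -41/5.
Player II minimizes Player I's payoff; the smallest is -41/5, so the best response is C2.

C2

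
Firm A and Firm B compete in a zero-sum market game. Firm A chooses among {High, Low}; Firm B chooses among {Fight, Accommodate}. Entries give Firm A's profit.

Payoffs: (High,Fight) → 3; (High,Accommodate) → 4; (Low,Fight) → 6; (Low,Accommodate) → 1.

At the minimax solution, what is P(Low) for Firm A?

1/6

Row minima: High → 3, Low → 1; maximin = 3.
Column maxima: Fight → 6, Accommodate → 4; minimax = 4.
3 ≠ 4, so there is no saddle point; optimal play is mixed.
Let Firm A play High with probability p. Expected payoff against Fight: 3p + 6(1−p) = −3p + 6; against Accommodate: 4p + 1(1−p) = 3p + 1.
Setting these equal: −3p + 6 = 3p + 1 ⇒ −6p = -5 ⇒ p = 5/6, and the value is (-3)·(5/6) + 6 = 7/2.
For Firm B: with q = P(Fight), equating High's and Low's payoffs gives −q + 4 = 5q + 1 ⇒ q = 1/2.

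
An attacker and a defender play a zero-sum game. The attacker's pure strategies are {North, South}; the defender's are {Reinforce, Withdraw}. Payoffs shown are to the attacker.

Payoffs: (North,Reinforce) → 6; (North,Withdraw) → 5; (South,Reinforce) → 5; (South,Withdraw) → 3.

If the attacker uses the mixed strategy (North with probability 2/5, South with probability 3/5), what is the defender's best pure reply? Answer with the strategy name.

If the defender plays Reinforce, the attacker's expected payoff is (2/5)·6 + (3/5)·5 = 27/5.
If the defender plays Withdraw, the attacker's expected payoff is (2/5)·5 + (3/5)·3 = 19/5.
The defender minimizes the attacker's payoff; the smallest is 19/5, so the best response is Withdraw.

Withdraw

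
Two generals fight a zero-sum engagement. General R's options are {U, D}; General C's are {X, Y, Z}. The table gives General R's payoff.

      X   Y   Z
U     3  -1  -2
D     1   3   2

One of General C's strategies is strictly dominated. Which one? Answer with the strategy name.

Y

Z holds General R's payoff strictly below Y in every row: -2 < -1, 2 < 3.
So Y is strictly dominated for General C.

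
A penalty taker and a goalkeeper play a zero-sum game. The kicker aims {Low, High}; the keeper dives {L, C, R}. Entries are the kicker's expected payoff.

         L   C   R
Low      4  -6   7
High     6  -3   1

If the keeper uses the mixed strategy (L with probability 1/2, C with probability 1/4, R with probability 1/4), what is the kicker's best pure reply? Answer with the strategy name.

High

Expected payoff of Low: (1/2)·4 + (1/4)·(-6) + (1/4)·7 = 9/4.
Expected payoff of High: (1/2)·6 + (1/4)·(-3) + (1/4)·1 = 5/2.
The largest is 5/2, so the kicker's best response is High.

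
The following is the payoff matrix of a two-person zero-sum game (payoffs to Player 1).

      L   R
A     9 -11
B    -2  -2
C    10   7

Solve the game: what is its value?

Row minima: A → -11, B → -2, C → 7; maximin = 7.
Column maxima: L → 10, R → 7; minimax = 7.
Since maximin = minimax = 7, there is a saddle point and the value is 7.

7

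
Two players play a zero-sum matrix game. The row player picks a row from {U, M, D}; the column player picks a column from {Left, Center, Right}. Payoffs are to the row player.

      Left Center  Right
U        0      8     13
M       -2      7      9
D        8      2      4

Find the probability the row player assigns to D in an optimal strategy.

Row minima: U → 0, M → -2, D → 2; maximin = 2.
Column maxima: Left → 8, Center → 8, Right → 13; minimax = 8.
2 ≠ 8, so there is no saddle point; optimal play is mixed.
M is strictly dominated by U, so the row player never plays it.
Right is strictly dominated by Center (it gives the row player strictly more in every row), so the column player never plays it.
On the remaining 2×2 (U, D vs Left, Center):
Let the row player play U with probability p. Expected payoff against Left: 0p + 8(1−p) = −8p + 8; against Center: 8p + 2(1−p) = 6p + 2.
Setting these equal: −8p + 8 = 6p + 2 ⇒ −14p = -6 ⇒ p = 3/7, and the value is (-8)·(3/7) + 8 = 32/7.
For the column player: with q = P(Left), equating U's and D's payoffs gives −8q + 8 = 6q + 2 ⇒ q = 3/7.

4/7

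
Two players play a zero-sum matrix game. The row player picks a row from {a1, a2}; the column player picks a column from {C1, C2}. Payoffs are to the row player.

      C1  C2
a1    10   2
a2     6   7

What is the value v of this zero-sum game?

58/9

Row minima: a1 → 2, a2 → 6; maximin = 6.
Column maxima: C1 → 10, C2 → 7; minimax = 7.
6 ≠ 7, so there is no saddle point; optimal play is mixed.
Let the row player play a1 with probability p. Expected payoff against C1: 10p + 6(1−p) = 4p + 6; against C2: 2p + 7(1−p) = −5p + 7.
Setting these equal: 4p + 6 = −5p + 7 ⇒ 9p = 1 ⇒ p = 1/9, and the value is (4)·(1/9) + 6 = 58/9.
For the column player: with q = P(C1), equating a1's and a2's payoffs gives 8q + 2 = −q + 7 ⇒ q = 5/9.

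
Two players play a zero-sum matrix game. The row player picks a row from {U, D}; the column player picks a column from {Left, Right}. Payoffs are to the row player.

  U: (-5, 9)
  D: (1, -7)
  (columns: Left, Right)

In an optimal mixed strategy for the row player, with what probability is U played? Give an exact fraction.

4/11

Row minima: U → -5, D → -7; maximin = -5.
Column maxima: Left → 1, Right → 9; minimax = 1.
-5 ≠ 1, so there is no saddle point; optimal play is mixed.
Let the row player play U with probability p. Expected payoff against Left: (-5)p + 1(1−p) = −6p + 1; against Right: 9p + (-7)(1−p) = 16p − 7.
Setting these equal: −6p + 1 = 16p − 7 ⇒ −22p = -8 ⇒ p = 4/11, and the value is (-6)·(4/11) + 1 = -13/11.
For the column player: with q = P(Left), equating U's and D's payoffs gives −14q + 9 = 8q − 7 ⇒ q = 8/11.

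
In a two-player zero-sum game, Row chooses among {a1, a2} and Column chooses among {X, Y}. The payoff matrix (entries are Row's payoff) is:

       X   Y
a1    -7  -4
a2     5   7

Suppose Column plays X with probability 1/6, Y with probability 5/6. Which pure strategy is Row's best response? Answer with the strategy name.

Expected payoff of a1: (1/6)·(-7) + (5/6)·(-4) = -9/2.
Expected payoff of a2: (1/6)·5 + (5/6)·7 = 20/3.
The largest is 20/3, so Row's best response is a2.

a2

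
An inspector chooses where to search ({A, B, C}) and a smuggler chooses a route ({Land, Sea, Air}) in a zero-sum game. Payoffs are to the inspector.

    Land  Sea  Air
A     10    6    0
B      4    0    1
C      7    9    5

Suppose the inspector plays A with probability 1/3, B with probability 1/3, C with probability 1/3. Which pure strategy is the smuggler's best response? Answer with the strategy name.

Air

If the smuggler plays Land, the inspector's expected payoff is (1/3)·10 + (1/3)·4 + (1/3)·7 = 7.
If the smuggler plays Sea, the inspector's expected payoff is (1/3)·6 + (1/3)·0 + (1/3)·9 = 5.
If the smuggler plays Air, the inspector's expected payoff is (1/3)·0 + (1/3)·1 + (1/3)·5 = 2.
The smuggler minimizes the inspector's payoff; the smallest is 2, so the best response is Air.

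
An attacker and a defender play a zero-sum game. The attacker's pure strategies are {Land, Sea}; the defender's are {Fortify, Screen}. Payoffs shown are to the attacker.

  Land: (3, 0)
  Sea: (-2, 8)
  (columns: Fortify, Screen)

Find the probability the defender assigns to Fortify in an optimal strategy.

8/13

Row minima: Land → 0, Sea → -2; maximin = 0.
Column maxima: Fortify → 3, Screen → 8; minimax = 3.
0 ≠ 3, so there is no saddle point; optimal play is mixed.
Let the attacker play Land with probability p. Expected payoff against Fortify: 3p + (-2)(1−p) = 5p − 2; against Screen: 0p + 8(1−p) = −8p + 8.
Setting these equal: 5p − 2 = −8p + 8 ⇒ 13p = 10 ⇒ p = 10/13, and the value is (5)·(10/13) − 2 = 24/13.
For the defender: with q = P(Fortify), equating Land's and Sea's payoffs gives 3q = −10q + 8 ⇒ q = 8/13.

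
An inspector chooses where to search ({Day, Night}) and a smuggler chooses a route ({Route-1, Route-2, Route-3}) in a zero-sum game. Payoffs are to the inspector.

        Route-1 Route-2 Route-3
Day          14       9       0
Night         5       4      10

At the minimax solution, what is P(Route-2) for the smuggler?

2/3

Row minima: Day → 0, Night → 4; maximin = 4.
Column maxima: Route-1 → 14, Route-2 → 9, Route-3 → 10; minimax = 9.
4 ≠ 9, so there is no saddle point; optimal play is mixed.
Route-1 is strictly dominated by Route-2 (it gives the inspector strictly more in every row), so the smuggler never plays it.
On the remaining 2×2 (Day, Night vs Route-2, Route-3):
Let the inspector play Day with probability p. Expected payoff against Route-2: 9p + 4(1−p) = 5p + 4; against Route-3: 0p + 10(1−p) = −10p + 10.
Setting these equal: 5p + 4 = −10p + 10 ⇒ 15p = 6 ⇒ p = 2/5, and the value is (5)·(2/5) + 4 = 6.
For the smuggler: with q = P(Route-2), equating Day's and Night's payoffs gives 9q = −6q + 10 ⇒ q = 2/3.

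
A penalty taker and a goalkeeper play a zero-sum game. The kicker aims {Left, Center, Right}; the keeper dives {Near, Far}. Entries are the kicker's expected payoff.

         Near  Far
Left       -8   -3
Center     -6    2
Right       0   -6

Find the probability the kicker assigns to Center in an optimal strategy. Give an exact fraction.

3/7

Row minima: Left → -8, Center → -6, Right → -6; maximin = -6.
Column maxima: Near → 0, Far → 2; minimax = 0.
-6 ≠ 0, so there is no saddle point; optimal play is mixed.
Left is strictly dominated by Center, so the kicker never plays it.
On the remaining 2×2 (Center, Right vs Near, Far):
Let the kicker play Center with probability p. Expected payoff against Near: (-6)p + 0(1−p) = −6p; against Far: 2p + (-6)(1−p) = 8p − 6.
Setting these equal: −6p = 8p − 6 ⇒ −14p = -6 ⇒ p = 3/7, and the value is (-6)·(3/7) = -18/7.
For the keeper: with q = P(Near), equating Center's and Right's payoffs gives −8q + 2 = 6q − 6 ⇒ q = 4/7.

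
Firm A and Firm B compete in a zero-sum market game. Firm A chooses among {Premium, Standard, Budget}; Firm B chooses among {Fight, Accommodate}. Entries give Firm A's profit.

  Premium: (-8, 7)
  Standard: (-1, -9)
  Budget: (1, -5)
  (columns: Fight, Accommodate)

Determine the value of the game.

-11/7

Row minima: Premium → -8, Standard → -9, Budget → -5; maximin = -5.
Column maxima: Fight → 1, Accommodate → 7; minimax = 1.
-5 ≠ 1, so there is no saddle point; optimal play is mixed.
Standard is strictly dominated by Budget, so Firm A never plays it.
On the remaining 2×2 (Premium, Budget vs Fight, Accommodate):
Let Firm A play Premium with probability p. Expected payoff against Fight: (-8)p + 1(1−p) = −9p + 1; against Accommodate: 7p + (-5)(1−p) = 12p − 5.
Setting these equal: −9p + 1 = 12p − 5 ⇒ −21p = -6 ⇒ p = 2/7, and the value is (-9)·(2/7) + 1 = -11/7.
For Firm B: with q = P(Fight), equating Premium's and Budget's payoffs gives −15q + 7 = 6q − 5 ⇒ q = 4/7.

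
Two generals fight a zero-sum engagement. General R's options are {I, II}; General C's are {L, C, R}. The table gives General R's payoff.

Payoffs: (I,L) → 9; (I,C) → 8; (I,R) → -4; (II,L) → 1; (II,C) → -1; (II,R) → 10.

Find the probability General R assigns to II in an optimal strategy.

Row minima: I → -4, II → -1; maximin = -1.
Column maxima: L → 9, C → 8, R → 10; minimax = 8.
-1 ≠ 8, so there is no saddle point; optimal play is mixed.
L is strictly dominated by C (it gives General R strictly more in every row), so General C never plays it.
On the remaining 2×2 (I, II vs C, R):
Let General R play I with probability p. Expected payoff against C: 8p + (-1)(1−p) = 9p − 1; against R: (-4)p + 10(1−p) = −14p + 10.
Setting these equal: 9p − 1 = −14p + 10 ⇒ 23p = 11 ⇒ p = 11/23, and the value is (9)·(11/23) − 1 = 76/23.
For General C: with q = P(C), equating I's and II's payoffs gives 12q − 4 = −11q + 10 ⇒ q = 14/23.

12/23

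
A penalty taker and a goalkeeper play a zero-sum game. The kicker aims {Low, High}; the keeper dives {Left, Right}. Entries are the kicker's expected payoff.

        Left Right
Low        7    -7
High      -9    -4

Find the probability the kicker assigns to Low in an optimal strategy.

5/19

Row minima: Low → -7, High → -9; maximin = -7.
Column maxima: Left → 7, Right → -4; minimax = -4.
-7 ≠ -4, so there is no saddle point; optimal play is mixed.
Let the kicker play Low with probability p. Expected payoff against Left: 7p + (-9)(1−p) = 16p − 9; against Right: (-7)p + (-4)(1−p) = −3p − 4.
Setting these equal: 16p − 9 = −3p − 4 ⇒ 19p = 5 ⇒ p = 5/19, and the value is (16)·(5/19) − 9 = -91/19.
For the keeper: with q = P(Left), equating Low's and High's payoffs gives 14q − 7 = −5q − 4 ⇒ q = 3/19.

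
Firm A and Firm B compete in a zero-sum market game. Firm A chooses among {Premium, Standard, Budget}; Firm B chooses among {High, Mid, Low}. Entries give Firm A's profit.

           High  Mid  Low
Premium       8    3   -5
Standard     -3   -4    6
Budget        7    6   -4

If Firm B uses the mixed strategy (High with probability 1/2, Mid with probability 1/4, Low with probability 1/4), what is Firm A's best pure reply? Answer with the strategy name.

Budget

Expected payoff of Premium: (1/2)·8 + (1/4)·3 + (1/4)·(-5) = 7/2.
Expected payoff of Standard: (1/2)·(-3) + (1/4)·(-4) + (1/4)·6 = -1.
Expected payoff of Budget: (1/2)·7 + (1/4)·6 + (1/4)·(-4) = 4.
The largest is 4, so Firm A's best response is Budget.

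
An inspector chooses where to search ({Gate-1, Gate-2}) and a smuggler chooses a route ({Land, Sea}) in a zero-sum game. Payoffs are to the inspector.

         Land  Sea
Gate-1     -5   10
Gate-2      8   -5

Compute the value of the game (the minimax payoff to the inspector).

55/28

Row minima: Gate-1 → -5, Gate-2 → -5; maximin = -5.
Column maxima: Land → 8, Sea → 10; minimax = 8.
-5 ≠ 8, so there is no saddle point; optimal play is mixed.
Let the inspector play Gate-1 with probability p. Expected payoff against Land: (-5)p + 8(1−p) = −13p + 8; against Sea: 10p + (-5)(1−p) = 15p − 5.
Setting these equal: −13p + 8 = 15p − 5 ⇒ −28p = -13 ⇒ p = 13/28, and the value is (-13)·(13/28) + 8 = 55/28.
For the smuggler: with q = P(Land), equating Gate-1's and Gate-2's payoffs gives −15q + 10 = 13q − 5 ⇒ q = 15/28.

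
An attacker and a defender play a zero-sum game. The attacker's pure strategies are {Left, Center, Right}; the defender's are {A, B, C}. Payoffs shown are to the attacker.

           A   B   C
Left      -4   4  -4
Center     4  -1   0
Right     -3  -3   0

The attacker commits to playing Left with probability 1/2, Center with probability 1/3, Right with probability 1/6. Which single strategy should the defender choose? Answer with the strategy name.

If the defender plays A, the attacker's expected payoff is (1/2)·(-4) + (1/3)·4 + (1/6)·(-3) = -7/6.
If the defender plays B, the attacker's expected payoff is (1/2)·4 + (1/3)·(-1) + (1/6)·(-3) = 7/6.
If the defender plays C, the attacker's expected payoff is (1/2)·(-4) + (1/3)·0 + (1/6)·0 = -2.
The defender minimizes the attacker's payoff; the smallest is -2, so the best response is C.

C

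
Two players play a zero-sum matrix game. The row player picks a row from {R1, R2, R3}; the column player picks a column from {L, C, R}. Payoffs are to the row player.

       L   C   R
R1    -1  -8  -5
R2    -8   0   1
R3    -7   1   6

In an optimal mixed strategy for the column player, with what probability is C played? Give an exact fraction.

2/5

Row minima: R1 → -8, R2 → -8, R3 → -7; maximin = -7.
Column maxima: L → -1, C → 1, R → 6; minimax = -1.
-7 ≠ -1, so there is no saddle point; optimal play is mixed.
R2 is strictly dominated by R3, so the row player never plays it.
R is strictly dominated by C (it gives the row player strictly more in every row), so the column player never plays it.
On the remaining 2×2 (R1, R3 vs L, C):
Let the row player play R1 with probability p. Expected payoff against L: (-1)p + (-7)(1−p) = 6p − 7; against C: (-8)p + 1(1−p) = −9p + 1.
Setting these equal: 6p − 7 = −9p + 1 ⇒ 15p = 8 ⇒ p = 8/15, and the value is (6)·(8/15) − 7 = -19/5.
For the column player: with q = P(L), equating R1's and R3's payoffs gives 7q − 8 = −8q + 1 ⇒ q = 3/5.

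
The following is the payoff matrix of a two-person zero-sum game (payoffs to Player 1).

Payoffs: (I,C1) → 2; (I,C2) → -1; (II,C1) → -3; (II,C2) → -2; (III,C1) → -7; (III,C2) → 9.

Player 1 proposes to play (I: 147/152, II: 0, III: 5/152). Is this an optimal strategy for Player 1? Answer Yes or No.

Against C1 this mix gives (147/152)·2 + (5/152)·(-7) = 259/152.
Against C2 this mix gives (147/152)·(-1) + (5/152)·9 = -51/76.
Player 2 will play C2, holding Player 1 to -51/76. Shifting weight toward the row that does better against C2 would raise this floor (the equalizing mix achieves 11/19 against both C2 and C1), so the proposed strategy is not optimal.

No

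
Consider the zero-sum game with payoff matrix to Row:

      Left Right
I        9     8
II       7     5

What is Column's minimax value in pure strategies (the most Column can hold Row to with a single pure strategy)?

Column maxima: Left → 9, Right → 8.
The smallest of these is 8.

8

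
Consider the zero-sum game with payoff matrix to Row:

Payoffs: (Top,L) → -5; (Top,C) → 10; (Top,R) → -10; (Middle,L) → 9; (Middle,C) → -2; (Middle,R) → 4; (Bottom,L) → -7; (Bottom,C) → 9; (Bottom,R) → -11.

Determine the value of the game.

10/13

Row minima: Top → -10, Middle → -2, Bottom → -11; maximin = -2.
Column maxima: L → 9, C → 10, R → 4; minimax = 4.
-2 ≠ 4, so there is no saddle point; optimal play is mixed.
Bottom is strictly dominated by Top, so Row never plays it.
L is strictly dominated by R (it gives Row strictly more in every row), so Column never plays it.
On the remaining 2×2 (Top, Middle vs C, R):
Let Row play Top with probability p. Expected payoff against C: 10p + (-2)(1−p) = 12p − 2; against R: (-10)p + 4(1−p) = −14p + 4.
Setting these equal: 12p − 2 = −14p + 4 ⇒ 26p = 6 ⇒ p = 3/13, and the value is (12)·(3/13) − 2 = 10/13.
For Column: with q = P(C), equating Top's and Middle's payoffs gives 20q − 10 = −6q + 4 ⇒ q = 7/13.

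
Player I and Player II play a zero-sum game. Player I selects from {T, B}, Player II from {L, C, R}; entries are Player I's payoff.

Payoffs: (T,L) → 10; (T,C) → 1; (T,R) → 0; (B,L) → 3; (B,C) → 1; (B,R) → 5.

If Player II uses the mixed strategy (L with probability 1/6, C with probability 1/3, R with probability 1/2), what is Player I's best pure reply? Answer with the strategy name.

Expected payoff of T: (1/6)·10 + (1/3)·1 + (1/2)·0 = 2.
Expected payoff of B: (1/6)·3 + (1/3)·1 + (1/2)·5 = 10/3.
The largest is 10/3, so Player I's best response is B.

B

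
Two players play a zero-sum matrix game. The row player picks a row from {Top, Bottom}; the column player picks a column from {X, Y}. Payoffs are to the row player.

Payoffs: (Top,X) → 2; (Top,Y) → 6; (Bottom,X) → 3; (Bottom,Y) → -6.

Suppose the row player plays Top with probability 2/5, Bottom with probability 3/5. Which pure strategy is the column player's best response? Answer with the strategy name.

Y

If the column player plays X, the row player's expected payoff is (2/5)·2 + (3/5)·3 = 13/5.
If the column player plays Y, the row player's expected payoff is (2/5)·6 + (3/5)·(-6) = -6/5.
The column player minimizes the row player's payoff; the smallest is -6/5, so the best response is Y.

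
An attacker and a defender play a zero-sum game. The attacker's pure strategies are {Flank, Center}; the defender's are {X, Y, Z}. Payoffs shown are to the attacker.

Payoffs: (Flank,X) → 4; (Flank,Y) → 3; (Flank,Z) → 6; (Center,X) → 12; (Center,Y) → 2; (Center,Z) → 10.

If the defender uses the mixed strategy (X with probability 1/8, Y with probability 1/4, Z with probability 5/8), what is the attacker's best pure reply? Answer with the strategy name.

Center

Expected payoff of Flank: (1/8)·4 + (1/4)·3 + (5/8)·6 = 5.
Expected payoff of Center: (1/8)·12 + (1/4)·2 + (5/8)·10 = 33/4.
The largest is 33/4, so the attacker's best response is Center.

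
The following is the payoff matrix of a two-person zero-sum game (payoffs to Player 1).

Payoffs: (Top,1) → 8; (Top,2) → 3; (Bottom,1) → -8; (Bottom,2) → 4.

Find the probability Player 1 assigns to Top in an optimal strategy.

12/17

Row minima: Top → 3, Bottom → -8; maximin = 3.
Column maxima: 1 → 8, 2 → 4; minimax = 4.
3 ≠ 4, so there is no saddle point; optimal play is mixed.
Let Player 1 play Top with probability p. Expected payoff against 1: 8p + (-8)(1−p) = 16p − 8; against 2: 3p + 4(1−p) = −p + 4.
Setting these equal: 16p − 8 = −p + 4 ⇒ 17p = 12 ⇒ p = 12/17, and the value is (16)·(12/17) − 8 = 56/17.
For Player 2: with q = P(1), equating Top's and Bottom's payoffs gives 5q + 3 = −12q + 4 ⇒ q = 1/17.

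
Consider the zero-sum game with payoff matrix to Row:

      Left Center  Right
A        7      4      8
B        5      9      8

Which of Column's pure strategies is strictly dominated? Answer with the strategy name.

Left holds Row's payoff strictly below Right in every row: 7 < 8, 5 < 8.
So Right is strictly dominated for Column.

Right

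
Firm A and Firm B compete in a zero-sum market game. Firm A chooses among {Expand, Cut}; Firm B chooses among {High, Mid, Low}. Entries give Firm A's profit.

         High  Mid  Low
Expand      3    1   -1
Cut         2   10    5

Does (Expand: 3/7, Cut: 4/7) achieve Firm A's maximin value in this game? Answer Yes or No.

Yes

Against High this mix gives (3/7)·3 + (4/7)·2 = 17/7.
Against Mid this mix gives (3/7)·1 + (4/7)·10 = 43/7.
Against Low this mix gives (3/7)·(-1) + (4/7)·5 = 17/7.
All of Firm B's active replies (High, Low) yield 17/7, and no column does worse for Firm A. The mix makes Firm B indifferent and guarantees 17/7, so it is optimal.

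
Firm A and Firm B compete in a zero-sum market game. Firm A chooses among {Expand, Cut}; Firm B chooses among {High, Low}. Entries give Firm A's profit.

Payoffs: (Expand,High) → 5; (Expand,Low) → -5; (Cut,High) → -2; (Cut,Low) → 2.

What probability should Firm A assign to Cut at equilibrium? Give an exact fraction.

5/7

Row minima: Expand → -5, Cut → -2; maximin = -2.
Column maxima: High → 5, Low → 2; minimax = 2.
-2 ≠ 2, so there is no saddle point; optimal play is mixed.
Let Firm A play Expand with probability p. Expected payoff against High: 5p + (-2)(1−p) = 7p − 2; against Low: (-5)p + 2(1−p) = −7p + 2.
Setting these equal: 7p − 2 = −7p + 2 ⇒ 14p = 4 ⇒ p = 2/7, and the value is (7)·(2/7) − 2 = 0.
For Firm B: with q = P(High), equating Expand's and Cut's payoffs gives 10q − 5 = −4q + 2 ⇒ q = 1/2.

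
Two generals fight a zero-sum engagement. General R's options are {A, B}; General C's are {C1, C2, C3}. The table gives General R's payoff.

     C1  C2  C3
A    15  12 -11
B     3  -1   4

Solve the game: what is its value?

Row minima: A → -11, B → -1; maximin = -1.
Column maxima: C1 → 15, C2 → 12, C3 → 4; minimax = 4.
-1 ≠ 4, so there is no saddle point; optimal play is mixed.
C1 is strictly dominated by C2 (it gives General R strictly more in every row), so General C never plays it.
On the remaining 2×2 (A, B vs C2, C3):
Let General R play A with probability p. Expected payoff against C2: 12p + (-1)(1−p) = 13p − 1; against C3: (-11)p + 4(1−p) = −15p + 4.
Setting these equal: 13p − 1 = −15p + 4 ⇒ 28p = 5 ⇒ p = 5/28, and the value is (13)·(5/28) − 1 = 37/28.
For General C: with q = P(C2), equating A's and B's payoffs gives 23q − 11 = −5q + 4 ⇒ q = 15/28.

37/28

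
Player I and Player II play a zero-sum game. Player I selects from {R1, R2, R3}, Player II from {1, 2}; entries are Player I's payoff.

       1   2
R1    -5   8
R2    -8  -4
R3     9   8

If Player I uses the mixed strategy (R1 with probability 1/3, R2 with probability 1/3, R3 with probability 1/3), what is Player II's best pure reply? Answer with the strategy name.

If Player II plays 1, Player I's expected payoff is (1/3)·(-5) + (1/3)·(-8) + (1/3)·9 = -4/3.
If Player II plays 2, Player I's expected payoff is (1/3)·8 + (1/3)·(-4) + (1/3)·8 = 4.
Player II minimizes Player I's payoff; the smallest is -4/3, so the best response is 1.

1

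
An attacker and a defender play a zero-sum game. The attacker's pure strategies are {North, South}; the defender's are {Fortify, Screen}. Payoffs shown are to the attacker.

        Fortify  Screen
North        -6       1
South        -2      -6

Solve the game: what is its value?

Row minima: North → -6, South → -6; maximin = -6.
Column maxima: Fortify → -2, Screen → 1; minimax = -2.
-6 ≠ -2, so there is no saddle point; optimal play is mixed.
Let the attacker play North with probability p. Expected payoff against Fortify: (-6)p + (-2)(1−p) = −4p − 2; against Screen: 1p + (-6)(1−p) = 7p − 6.
Setting these equal: −4p − 2 = 7p − 6 ⇒ −11p = -4 ⇒ p = 4/11, and the value is (-4)·(4/11) − 2 = -38/11.
For the defender: with q = P(Fortify), equating North's and South's payoffs gives −7q + 1 = 4q − 6 ⇒ q = 7/11.

-38/11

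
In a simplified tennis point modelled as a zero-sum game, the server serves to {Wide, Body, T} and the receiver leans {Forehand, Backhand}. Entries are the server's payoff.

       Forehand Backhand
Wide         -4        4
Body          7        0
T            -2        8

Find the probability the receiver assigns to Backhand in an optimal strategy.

9/17

Row minima: Wide → -4, Body → 0, T → -2; maximin = 0.
Column maxima: Forehand → 7, Backhand → 8; minimax = 7.
0 ≠ 7, so there is no saddle point; optimal play is mixed.
Wide is strictly dominated by T, so the server never plays it.
On the remaining 2×2 (Body, T vs Forehand, Backhand):
Let the server play Body with probability p. Expected payoff against Forehand: 7p + (-2)(1−p) = 9p − 2; against Backhand: 0p + 8(1−p) = −8p + 8.
Setting these equal: 9p − 2 = −8p + 8 ⇒ 17p = 10 ⇒ p = 10/17, and the value is (9)·(10/17) − 2 = 56/17.
For the receiver: with q = P(Forehand), equating Body's and T's payoffs gives 7q = −10q + 8 ⇒ q = 8/17.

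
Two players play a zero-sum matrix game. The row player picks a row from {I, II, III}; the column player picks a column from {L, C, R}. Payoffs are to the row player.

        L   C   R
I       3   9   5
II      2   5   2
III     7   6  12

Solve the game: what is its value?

Row minima: I → 3, II → 2, III → 6; maximin = 6.
Column maxima: L → 7, C → 9, R → 12; minimax = 7.
6 ≠ 7, so there is no saddle point; optimal play is mixed.
II is strictly dominated by I, so the row player never plays it.
With II eliminated, R is strictly dominated by L (it gives the row player strictly more in every remaining row), so the column player never plays it.
On the remaining 2×2 (I, III vs L, C):
Let the row player play I with probability p. Expected payoff against L: 3p + 7(1−p) = −4p + 7; against C: 9p + 6(1−p) = 3p + 6.
Setting these equal: −4p + 7 = 3p + 6 ⇒ −7p = -1 ⇒ p = 1/7, and the value is (-4)·(1/7) + 7 = 45/7.
For the column player: with q = P(L), equating I's and III's payoffs gives −6q + 9 = q + 6 ⇒ q = 3/7.

45/7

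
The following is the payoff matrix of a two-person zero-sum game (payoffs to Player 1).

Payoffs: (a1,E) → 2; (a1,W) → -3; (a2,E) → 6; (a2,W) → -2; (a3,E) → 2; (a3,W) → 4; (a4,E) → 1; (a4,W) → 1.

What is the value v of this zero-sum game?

Row minima: a1 → -3, a2 → -2, a3 → 2, a4 → 1; maximin = 2.
Column maxima: E → 6, W → 4; minimax = 4.
2 ≠ 4, so there is no saddle point; optimal play is mixed.
a1 is strictly dominated by a2, so Player 1 never plays it.
a4 is strictly dominated by a3, so Player 1 never plays it.
On the remaining 2×2 (a2, a3 vs E, W):
Let Player 1 play a2 with probability p. Expected payoff against E: 6p + 2(1−p) = 4p + 2; against W: (-2)p + 4(1−p) = −6p + 4.
Setting these equal: 4p + 2 = −6p + 4 ⇒ 10p = 2 ⇒ p = 1/5, and the value is (4)·(1/5) + 2 = 14/5.
For Player 2: with q = P(E), equating a2's and a3's payoffs gives 8q − 2 = −2q + 4 ⇒ q = 3/5.

14/5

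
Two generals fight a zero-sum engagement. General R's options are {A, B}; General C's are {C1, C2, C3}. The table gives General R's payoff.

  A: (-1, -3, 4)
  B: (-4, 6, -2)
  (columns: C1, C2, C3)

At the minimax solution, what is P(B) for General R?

1/6

Row minima: A → -3, B → -4; maximin = -3.
Column maxima: C1 → -1, C2 → 6, C3 → 4; minimax = -1.
-3 ≠ -1, so there is no saddle point; optimal play is mixed.
C3 is strictly dominated by C1 (it gives General R strictly more in every row), so General C never plays it.
On the remaining 2×2 (A, B vs C1, C2):
Let General R play A with probability p. Expected payoff against C1: (-1)p + (-4)(1−p) = 3p − 4; against C2: (-3)p + 6(1−p) = −9p + 6.
Setting these equal: 3p − 4 = −9p + 6 ⇒ 12p = 10 ⇒ p = 5/6, and the value is (3)·(5/6) − 4 = -3/2.
For General C: with q = P(C1), equating A's and B's payoffs gives 2q − 3 = −10q + 6 ⇒ q = 3/4.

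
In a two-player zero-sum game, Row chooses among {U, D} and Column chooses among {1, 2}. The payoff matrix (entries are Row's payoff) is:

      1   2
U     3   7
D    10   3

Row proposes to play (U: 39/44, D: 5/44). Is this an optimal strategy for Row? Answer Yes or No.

No

Against 1 this mix gives (39/44)·3 + (5/44)·10 = 167/44.
Against 2 this mix gives (39/44)·7 + (5/44)·3 = 72/11.
Column will play 1, holding Row to 167/44. Shifting weight toward the row that does better against 1 would raise this floor (the equalizing mix achieves 61/11 against both 1 and 2), so the proposed strategy is not optimal.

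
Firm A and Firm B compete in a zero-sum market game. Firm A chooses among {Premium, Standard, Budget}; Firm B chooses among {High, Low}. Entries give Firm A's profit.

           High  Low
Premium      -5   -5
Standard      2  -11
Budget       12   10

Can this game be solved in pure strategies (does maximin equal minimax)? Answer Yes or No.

Row minima: Premium → -5, Standard → -11, Budget → 10; maximin = 10.
Column maxima: High → 12, Low → 10; minimax = 10.
maximin = minimax = 10, so a saddle point exists.

Yes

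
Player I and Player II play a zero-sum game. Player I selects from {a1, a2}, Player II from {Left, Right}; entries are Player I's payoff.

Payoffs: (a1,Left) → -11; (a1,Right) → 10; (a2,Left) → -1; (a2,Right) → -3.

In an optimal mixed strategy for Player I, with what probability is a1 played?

2/23

Row minima: a1 → -11, a2 → -3; maximin = -3.
Column maxima: Left → -1, Right → 10; minimax = -1.
-3 ≠ -1, so there is no saddle point; optimal play is mixed.
Let Player I play a1 with probability p. Expected payoff against Left: (-11)p + (-1)(1−p) = −10p − 1; against Right: 10p + (-3)(1−p) = 13p − 3.
Setting these equal: −10p − 1 = 13p − 3 ⇒ −23p = -2 ⇒ p = 2/23, and the value is (-10)·(2/23) − 1 = -43/23.
For Player II: with q = P(Left), equating a1's and a2's payoffs gives −21q + 10 = 2q − 3 ⇒ q = 13/23.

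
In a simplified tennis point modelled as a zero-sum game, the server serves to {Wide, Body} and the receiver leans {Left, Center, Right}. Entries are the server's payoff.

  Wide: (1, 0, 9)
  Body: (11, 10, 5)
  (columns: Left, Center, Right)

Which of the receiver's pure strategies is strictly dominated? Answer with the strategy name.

Left

Center holds the server's payoff strictly below Left in every row: 0 < 1, 10 < 11.
So Left is strictly dominated for the receiver.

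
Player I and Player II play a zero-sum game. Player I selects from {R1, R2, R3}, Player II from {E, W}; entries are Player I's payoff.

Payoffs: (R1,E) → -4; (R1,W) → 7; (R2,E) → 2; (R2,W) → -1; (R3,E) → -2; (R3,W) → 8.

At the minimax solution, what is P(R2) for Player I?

Row minima: R1 → -4, R2 → -1, R3 → -2; maximin = -1.
Column maxima: E → 2, W → 8; minimax = 2.
-1 ≠ 2, so there is no saddle point; optimal play is mixed.
R1 is strictly dominated by R3, so Player I never plays it.
On the remaining 2×2 (R2, R3 vs E, W):
Let Player I play R2 with probability p. Expected payoff against E: 2p + (-2)(1−p) = 4p − 2; against W: (-1)p + 8(1−p) = −9p + 8.
Setting these equal: 4p − 2 = −9p + 8 ⇒ 13p = 10 ⇒ p = 10/13, and the value is (4)·(10/13) − 2 = 14/13.
For Player II: with q = P(E), equating R2's and R3's payoffs gives 3q − 1 = −10q + 8 ⇒ q = 9/13.

10/13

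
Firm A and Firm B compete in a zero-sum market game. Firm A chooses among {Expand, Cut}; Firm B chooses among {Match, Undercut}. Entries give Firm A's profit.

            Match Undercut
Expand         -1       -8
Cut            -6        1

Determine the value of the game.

-7/2

Row minima: Expand → -8, Cut → -6; maximin = -6.
Column maxima: Match → -1, Undercut → 1; minimax = -1.
-6 ≠ -1, so there is no saddle point; optimal play is mixed.
Let Firm A play Expand with probability p. Expected payoff against Match: (-1)p + (-6)(1−p) = 5p − 6; against Undercut: (-8)p + 1(1−p) = −9p + 1.
Setting these equal: 5p − 6 = −9p + 1 ⇒ 14p = 7 ⇒ p = 1/2, and the value is (5)·(1/2) − 6 = -7/2.
For Firm B: with q = P(Match), equating Expand's and Cut's payoffs gives 7q − 8 = −7q + 1 ⇒ q = 9/14.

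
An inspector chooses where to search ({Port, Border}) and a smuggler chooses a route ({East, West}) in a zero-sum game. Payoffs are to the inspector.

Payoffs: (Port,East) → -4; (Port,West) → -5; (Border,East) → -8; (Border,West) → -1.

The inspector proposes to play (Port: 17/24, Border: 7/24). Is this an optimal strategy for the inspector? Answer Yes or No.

Against East this mix gives (17/24)·(-4) + (7/24)·(-8) = -31/6.
Against West this mix gives (17/24)·(-5) + (7/24)·(-1) = -23/6.
The smuggler will play East, holding the inspector to -31/6. Shifting weight toward the row that does better against East would raise this floor (the equalizing mix achieves -9/2 against both East and West), so the proposed strategy is not optimal.

No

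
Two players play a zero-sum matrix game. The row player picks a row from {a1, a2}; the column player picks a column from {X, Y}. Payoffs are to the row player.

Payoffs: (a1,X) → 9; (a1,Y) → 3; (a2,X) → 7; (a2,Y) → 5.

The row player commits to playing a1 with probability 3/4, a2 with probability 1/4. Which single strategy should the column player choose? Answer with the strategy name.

If the column player plays X, the row player's expected payoff is (3/4)·9 + (1/4)·7 = 17/2.
If the column player plays Y, the row player's expected payoff is (3/4)·3 + (1/4)·5 = 7/2.
The column player minimizes the row player's payoff; the smallest is 7/2, so the best response is Y.

Y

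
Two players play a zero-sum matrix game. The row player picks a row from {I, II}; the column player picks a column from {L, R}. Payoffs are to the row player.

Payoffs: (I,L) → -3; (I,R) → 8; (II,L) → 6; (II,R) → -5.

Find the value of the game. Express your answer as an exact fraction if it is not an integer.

3/2

Row minima: I → -3, II → -5; maximin = -3.
Column maxima: L → 6, R → 8; minimax = 6.
-3 ≠ 6, so there is no saddle point; optimal play is mixed.
Let the row player play I with probability p. Expected payoff against L: (-3)p + 6(1−p) = −9p + 6; against R: 8p + (-5)(1−p) = 13p − 5.
Setting these equal: −9p + 6 = 13p − 5 ⇒ −22p = -11 ⇒ p = 1/2, and the value is (-9)·(1/2) + 6 = 3/2.
For the column player: with q = P(L), equating I's and II's payoffs gives −11q + 8 = 11q − 5 ⇒ q = 13/22.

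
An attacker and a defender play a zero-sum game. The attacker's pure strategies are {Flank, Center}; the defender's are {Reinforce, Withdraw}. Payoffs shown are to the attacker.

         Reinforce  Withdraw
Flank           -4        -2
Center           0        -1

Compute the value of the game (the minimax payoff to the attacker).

-1

Row minima: Flank → -4, Center → -1; maximin = -1.
Column maxima: Reinforce → 0, Withdraw → -1; minimax = -1.
Since maximin = minimax = -1, there is a saddle point and the value is -1.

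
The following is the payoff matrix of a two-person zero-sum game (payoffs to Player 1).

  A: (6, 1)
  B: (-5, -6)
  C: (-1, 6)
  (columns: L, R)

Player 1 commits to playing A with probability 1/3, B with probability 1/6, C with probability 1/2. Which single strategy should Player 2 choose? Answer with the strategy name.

If Player 2 plays L, Player 1's expected payoff is (1/3)·6 + (1/6)·(-5) + (1/2)·(-1) = 2/3.
If Player 2 plays R, Player 1's expected payoff is (1/3)·1 + (1/6)·(-6) + (1/2)·6 = 7/3.
Player 2 minimizes Player 1's payoff; the smallest is 2/3, so the best response is L.

L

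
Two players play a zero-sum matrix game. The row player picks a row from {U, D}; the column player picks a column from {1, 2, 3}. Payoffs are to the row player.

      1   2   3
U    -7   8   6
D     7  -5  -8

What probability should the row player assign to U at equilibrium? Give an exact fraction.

Row minima: U → -7, D → -8; maximin = -7.
Column maxima: 1 → 7, 2 → 8, 3 → 6; minimax = 6.
-7 ≠ 6, so there is no saddle point; optimal play is mixed.
2 is strictly dominated by 3 (it gives the row player strictly more in every row), so the column player never plays it.
On the remaining 2×2 (U, D vs 1, 3):
Let the row player play U with probability p. Expected payoff against 1: (-7)p + 7(1−p) = −14p + 7; against 3: 6p + (-8)(1−p) = 14p − 8.
Setting these equal: −14p + 7 = 14p − 8 ⇒ −28p = -15 ⇒ p = 15/28, and the value is (-14)·(15/28) + 7 = -1/2.
For the column player: with q = P(1), equating U's and D's payoffs gives −13q + 6 = 15q − 8 ⇒ q = 1/2.

15/28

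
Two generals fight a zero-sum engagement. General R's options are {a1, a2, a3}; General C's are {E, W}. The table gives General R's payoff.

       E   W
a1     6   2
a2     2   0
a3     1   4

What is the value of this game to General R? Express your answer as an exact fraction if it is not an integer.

Row minima: a1 → 2, a2 → 0, a3 → 1; maximin = 2.
Column maxima: E → 6, W → 4; minimax = 4.
2 ≠ 4, so there is no saddle point; optimal play is mixed.
a2 is strictly dominated by a1, so General R never plays it.
On the remaining 2×2 (a1, a3 vs E, W):
Let General R play a1 with probability p. Expected payoff against E: 6p + 1(1−p) = 5p + 1; against W: 2p + 4(1−p) = −2p + 4.
Setting these equal: 5p + 1 = −2p + 4 ⇒ 7p = 3 ⇒ p = 3/7, and the value is (5)·(3/7) + 1 = 22/7.
For General C: with q = P(E), equating a1's and a3's payoffs gives 4q + 2 = −3q + 4 ⇒ q = 2/7.

22/7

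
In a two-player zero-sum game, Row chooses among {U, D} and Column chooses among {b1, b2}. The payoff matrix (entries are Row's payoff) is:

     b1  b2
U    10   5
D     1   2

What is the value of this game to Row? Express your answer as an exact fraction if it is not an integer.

Row minima: U → 5, D → 1; maximin = 5.
Column maxima: b1 → 10, b2 → 5; minimax = 5.
Since maximin = minimax = 5, there is a saddle point and the value is 5.

5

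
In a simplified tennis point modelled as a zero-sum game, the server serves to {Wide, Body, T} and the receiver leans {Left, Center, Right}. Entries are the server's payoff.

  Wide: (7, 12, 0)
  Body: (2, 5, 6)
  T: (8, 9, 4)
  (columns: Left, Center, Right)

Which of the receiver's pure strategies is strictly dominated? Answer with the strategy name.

Left holds the server's payoff strictly below Center in every row: 7 < 12, 2 < 5, 8 < 9.
So Center is strictly dominated for the receiver.

Center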